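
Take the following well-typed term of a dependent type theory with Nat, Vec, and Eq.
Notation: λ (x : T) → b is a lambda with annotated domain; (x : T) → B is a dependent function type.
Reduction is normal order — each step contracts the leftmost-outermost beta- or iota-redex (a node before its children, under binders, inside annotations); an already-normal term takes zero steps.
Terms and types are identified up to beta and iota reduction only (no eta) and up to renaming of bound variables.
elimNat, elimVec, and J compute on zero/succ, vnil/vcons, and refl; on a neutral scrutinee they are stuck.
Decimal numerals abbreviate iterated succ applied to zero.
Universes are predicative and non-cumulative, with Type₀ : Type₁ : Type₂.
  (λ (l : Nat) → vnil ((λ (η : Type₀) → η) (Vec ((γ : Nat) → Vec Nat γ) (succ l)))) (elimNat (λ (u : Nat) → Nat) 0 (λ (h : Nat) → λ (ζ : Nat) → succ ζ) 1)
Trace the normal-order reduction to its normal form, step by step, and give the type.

normal-order reduction sequence:
  (λ (l : Nat) → vnil ((λ (η : Type₀) → η) (Vec ((γ : Nat) → Vec Nat γ) (succ l)))) (elimNat (λ (u : Nat) → Nat) 0 (λ (h : Nat) → λ (ζ : Nat) → succ ζ) 1)
  ~> vnil ((λ (l : Type₀) → l) (Vec ((η : Nat) → Vec Nat η) (succ (elimNat (λ (γ : Nat) → Nat) 0 (λ (u : Nat) → λ (h : Nat) → succ h) 1))))
  ~> vnil (Vec ((l : Nat) → Vec Nat l) (succ (elimNat (λ (η : Nat) → Nat) 0 (λ (γ : Nat) → λ (u : Nat) → succ u) 1)))
  ~> vnil (Vec ((l : Nat) → Vec Nat l) (succ ((λ (η : Nat) → λ (γ : Nat) → succ γ) 0 (elimNat (λ (u : Nat) → Nat) 0 (λ (h : Nat) → λ (ζ : Nat) → succ ζ) 0))))
  ~> vnil (Vec ((l : Nat) → Vec Nat l) (succ ((λ (η : Nat) → succ η) (elimNat (λ (γ : Nat) → Nat) 0 (λ (u : Nat) → λ (h : Nat) → succ h) 0))))
  ~> vnil (Vec ((l : Nat) → Vec Nat l) (succ (succ (elimNat (λ (η : Nat) → Nat) 0 (λ (γ : Nat) → λ (u : Nat) → succ u) 0))))
  ~> vnil (Vec ((l : Nat) → Vec Nat l) 2)
inferred type:
  Vec (Vec ((l : Nat) → Vec Nat l) 2) 0


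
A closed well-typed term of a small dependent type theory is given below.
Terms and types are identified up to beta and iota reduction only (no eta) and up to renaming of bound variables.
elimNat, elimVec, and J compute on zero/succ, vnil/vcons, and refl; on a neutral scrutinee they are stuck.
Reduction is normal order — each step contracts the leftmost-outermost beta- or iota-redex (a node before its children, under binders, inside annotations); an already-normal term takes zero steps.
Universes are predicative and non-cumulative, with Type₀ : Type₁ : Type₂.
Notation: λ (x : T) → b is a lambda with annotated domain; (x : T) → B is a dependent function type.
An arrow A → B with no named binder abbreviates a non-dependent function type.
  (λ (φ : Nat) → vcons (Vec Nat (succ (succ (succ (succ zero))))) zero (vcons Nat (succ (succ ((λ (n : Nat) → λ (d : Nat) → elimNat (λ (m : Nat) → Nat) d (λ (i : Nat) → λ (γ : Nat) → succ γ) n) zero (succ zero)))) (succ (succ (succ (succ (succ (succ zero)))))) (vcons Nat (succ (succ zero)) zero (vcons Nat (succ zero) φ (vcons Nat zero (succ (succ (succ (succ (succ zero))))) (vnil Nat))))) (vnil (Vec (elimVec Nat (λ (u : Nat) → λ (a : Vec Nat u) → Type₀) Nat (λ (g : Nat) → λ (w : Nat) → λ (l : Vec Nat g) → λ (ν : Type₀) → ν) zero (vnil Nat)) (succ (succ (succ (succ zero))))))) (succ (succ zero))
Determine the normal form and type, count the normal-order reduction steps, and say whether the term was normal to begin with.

resulting normal form:
  vcons (Vec Nat (succ (succ (succ (succ zero))))) zero (vcons Nat (succ (succ (succ zero))) (succ (succ (succ (succ (succ (succ zero)))))) (vcons Nat (succ (succ zero)) zero (vcons Nat (succ zero) (succ (succ zero)) (vcons Nat zero (succ (succ (succ (succ (succ zero))))) (vnil Nat))))) (vnil (Vec Nat (succ (succ (succ (succ zero))))))
the term's type:
  Vec (Vec Nat (succ (succ (succ (succ zero))))) (succ zero)
normal-order step count: 5
term was already normal: no
first contracted redex: a beta-redex


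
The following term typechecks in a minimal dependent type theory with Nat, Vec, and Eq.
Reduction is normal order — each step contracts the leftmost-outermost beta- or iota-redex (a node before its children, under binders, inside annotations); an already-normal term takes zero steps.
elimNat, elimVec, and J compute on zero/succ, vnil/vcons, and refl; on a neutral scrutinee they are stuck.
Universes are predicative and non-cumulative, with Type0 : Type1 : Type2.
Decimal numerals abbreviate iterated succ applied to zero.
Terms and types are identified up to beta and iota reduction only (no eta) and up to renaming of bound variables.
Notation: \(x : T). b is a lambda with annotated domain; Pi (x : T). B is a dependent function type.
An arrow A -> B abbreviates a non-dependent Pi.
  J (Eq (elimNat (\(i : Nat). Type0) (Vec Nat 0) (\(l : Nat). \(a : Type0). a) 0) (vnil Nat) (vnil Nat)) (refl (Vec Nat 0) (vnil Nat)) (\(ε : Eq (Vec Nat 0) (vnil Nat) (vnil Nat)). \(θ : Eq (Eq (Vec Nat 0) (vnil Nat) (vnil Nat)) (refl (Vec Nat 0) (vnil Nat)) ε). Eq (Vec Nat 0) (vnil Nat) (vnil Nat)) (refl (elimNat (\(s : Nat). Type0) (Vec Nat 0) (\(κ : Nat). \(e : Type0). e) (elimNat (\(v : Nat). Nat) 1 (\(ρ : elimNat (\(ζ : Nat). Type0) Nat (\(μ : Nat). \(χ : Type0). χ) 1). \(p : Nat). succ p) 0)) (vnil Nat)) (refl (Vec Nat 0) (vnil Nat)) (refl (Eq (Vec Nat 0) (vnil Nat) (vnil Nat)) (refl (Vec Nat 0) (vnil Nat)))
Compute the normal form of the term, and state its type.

reduced normal form:
  refl (Vec Nat 0) (vnil Nat)
type:
  Eq (Vec Nat 0) (vnil Nat) (vnil Nat)


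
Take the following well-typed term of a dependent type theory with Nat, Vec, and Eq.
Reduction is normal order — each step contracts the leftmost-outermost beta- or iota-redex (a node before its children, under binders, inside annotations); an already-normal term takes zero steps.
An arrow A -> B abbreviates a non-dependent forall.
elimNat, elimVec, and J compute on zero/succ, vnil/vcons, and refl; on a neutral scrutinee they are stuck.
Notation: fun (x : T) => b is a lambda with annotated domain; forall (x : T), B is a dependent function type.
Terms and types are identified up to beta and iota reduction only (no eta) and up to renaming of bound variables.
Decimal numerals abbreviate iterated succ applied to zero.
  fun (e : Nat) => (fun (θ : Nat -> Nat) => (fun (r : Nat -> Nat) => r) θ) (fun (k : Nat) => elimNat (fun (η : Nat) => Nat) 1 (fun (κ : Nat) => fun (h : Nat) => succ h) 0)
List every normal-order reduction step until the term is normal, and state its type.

normal-order reduction sequence:
  fun (e : Nat) => (fun (θ : Nat -> Nat) => (fun (r : Nat -> Nat) => r) θ) (fun (k : Nat) => elimNat (fun (η : Nat) => Nat) 1 (fun (κ : Nat) => fun (h : Nat) => succ h) 0)
  ~> fun (e : Nat) => (fun (θ : Nat -> Nat) => θ) (fun (r : Nat) => elimNat (fun (k : Nat) => Nat) 1 (fun (η : Nat) => fun (κ : Nat) => succ κ) 0)
  ~> fun (e : Nat) => fun (θ : Nat) => elimNat (fun (r : Nat) => Nat) 1 (fun (k : Nat) => fun (η : Nat) => succ η) 0
  ~> fun (e : Nat) => fun (θ : Nat) => 1
inferred type:
  Nat -> Nat -> Nat


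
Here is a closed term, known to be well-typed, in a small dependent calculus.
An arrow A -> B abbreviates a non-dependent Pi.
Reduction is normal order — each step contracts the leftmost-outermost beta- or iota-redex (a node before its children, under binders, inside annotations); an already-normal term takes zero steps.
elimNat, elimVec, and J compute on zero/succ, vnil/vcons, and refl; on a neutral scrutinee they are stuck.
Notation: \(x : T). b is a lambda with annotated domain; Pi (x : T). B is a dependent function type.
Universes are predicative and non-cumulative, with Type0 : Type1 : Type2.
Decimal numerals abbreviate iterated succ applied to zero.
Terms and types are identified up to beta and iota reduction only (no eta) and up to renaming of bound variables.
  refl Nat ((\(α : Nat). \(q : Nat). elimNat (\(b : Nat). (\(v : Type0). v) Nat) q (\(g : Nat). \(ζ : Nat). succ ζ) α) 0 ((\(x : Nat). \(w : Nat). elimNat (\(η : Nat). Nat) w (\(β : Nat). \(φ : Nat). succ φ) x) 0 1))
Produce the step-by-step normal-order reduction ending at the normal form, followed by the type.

reduction (normal order):
  refl Nat ((\(α : Nat). \(q : Nat). elimNat (\(b : Nat). (\(v : Type0). v) Nat) q (\(g : Nat). \(ζ : Nat). succ ζ) α) 0 ((\(x : Nat). \(w : Nat). elimNat (\(η : Nat). Nat) w (\(β : Nat). \(φ : Nat). succ φ) x) 0 1))
  ~> refl Nat ((\(α : Nat). elimNat (\(q : Nat). (\(b : Type0). b) Nat) α (\(v : Nat). \(g : Nat). succ g) 0) ((\(ζ : Nat). \(x : Nat). elimNat (\(w : Nat). Nat) x (\(η : Nat). \(β : Nat). succ β) ζ) 0 1))
  ~> refl Nat (elimNat (\(α : Nat). (\(q : Type0). q) Nat) ((\(b : Nat). \(v : Nat). elimNat (\(g : Nat). Nat) v (\(ζ : Nat). \(x : Nat). succ x) b) 0 1) (\(w : Nat). \(η : Nat). succ η) 0)
  ~> refl Nat ((\(α : Nat). \(q : Nat). elimNat (\(b : Nat). Nat) q (\(v : Nat). \(g : Nat). succ g) α) 0 1)
  ~> refl Nat ((\(α : Nat). elimNat (\(q : Nat). Nat) α (\(b : Nat). \(v : Nat). succ v) 0) 1)
  ~> refl Nat (elimNat (\(α : Nat). Nat) 1 (\(q : Nat). \(b : Nat). succ b) 0)
  ~> refl Nat 1
the term's type:
  Eq Nat 1 1


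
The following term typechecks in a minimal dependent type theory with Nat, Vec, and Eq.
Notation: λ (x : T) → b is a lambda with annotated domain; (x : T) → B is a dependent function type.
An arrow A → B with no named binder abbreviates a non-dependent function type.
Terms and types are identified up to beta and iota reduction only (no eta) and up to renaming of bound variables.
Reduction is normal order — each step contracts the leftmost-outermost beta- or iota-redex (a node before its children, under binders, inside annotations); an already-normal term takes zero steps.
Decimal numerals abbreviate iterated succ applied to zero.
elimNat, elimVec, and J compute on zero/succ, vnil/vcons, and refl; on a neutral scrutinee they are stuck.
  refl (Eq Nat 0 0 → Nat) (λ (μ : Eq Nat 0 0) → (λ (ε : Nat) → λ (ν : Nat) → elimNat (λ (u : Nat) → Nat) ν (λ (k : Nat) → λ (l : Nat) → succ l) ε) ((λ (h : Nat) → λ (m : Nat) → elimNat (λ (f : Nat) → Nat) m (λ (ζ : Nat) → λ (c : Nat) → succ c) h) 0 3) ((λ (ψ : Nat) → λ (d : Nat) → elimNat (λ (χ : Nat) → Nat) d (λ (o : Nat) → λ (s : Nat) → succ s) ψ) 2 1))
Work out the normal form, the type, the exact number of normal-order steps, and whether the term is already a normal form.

resulting normal form:
  refl (Eq Nat 0 0 → Nat) (λ (μ : Eq Nat 0 0) → 6)
inferred type:
  Eq (Eq Nat 0 0 → Nat) (λ (μ : Eq Nat 0 0) → 6) (λ (ε : Eq Nat 0 0) → 6)
reduction steps (normal order): 24
already normal: no
first contracted redex: a beta-redex


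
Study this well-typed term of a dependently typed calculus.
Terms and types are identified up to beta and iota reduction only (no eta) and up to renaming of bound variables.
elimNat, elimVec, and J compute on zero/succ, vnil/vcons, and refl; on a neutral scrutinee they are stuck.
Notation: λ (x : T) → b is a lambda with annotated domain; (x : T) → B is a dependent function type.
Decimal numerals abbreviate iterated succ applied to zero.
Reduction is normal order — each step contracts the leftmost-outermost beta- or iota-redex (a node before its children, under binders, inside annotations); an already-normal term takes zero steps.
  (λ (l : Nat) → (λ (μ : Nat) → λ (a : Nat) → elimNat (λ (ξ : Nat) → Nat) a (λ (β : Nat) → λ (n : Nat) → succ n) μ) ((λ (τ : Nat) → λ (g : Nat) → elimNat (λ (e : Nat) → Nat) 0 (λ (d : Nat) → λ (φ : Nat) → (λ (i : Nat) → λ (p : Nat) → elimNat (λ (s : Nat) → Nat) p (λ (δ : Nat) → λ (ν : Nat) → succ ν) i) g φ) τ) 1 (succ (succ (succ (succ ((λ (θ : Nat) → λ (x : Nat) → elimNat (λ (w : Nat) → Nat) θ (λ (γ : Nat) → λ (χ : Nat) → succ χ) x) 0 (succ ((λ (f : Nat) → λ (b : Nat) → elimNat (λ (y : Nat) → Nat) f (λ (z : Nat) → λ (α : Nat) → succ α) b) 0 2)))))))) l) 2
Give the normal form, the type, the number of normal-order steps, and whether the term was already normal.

resulting normal form:
  9
type:
  Nat
reduction steps (normal order): 76
started in normal form: no
first contracted redex: a beta-redex


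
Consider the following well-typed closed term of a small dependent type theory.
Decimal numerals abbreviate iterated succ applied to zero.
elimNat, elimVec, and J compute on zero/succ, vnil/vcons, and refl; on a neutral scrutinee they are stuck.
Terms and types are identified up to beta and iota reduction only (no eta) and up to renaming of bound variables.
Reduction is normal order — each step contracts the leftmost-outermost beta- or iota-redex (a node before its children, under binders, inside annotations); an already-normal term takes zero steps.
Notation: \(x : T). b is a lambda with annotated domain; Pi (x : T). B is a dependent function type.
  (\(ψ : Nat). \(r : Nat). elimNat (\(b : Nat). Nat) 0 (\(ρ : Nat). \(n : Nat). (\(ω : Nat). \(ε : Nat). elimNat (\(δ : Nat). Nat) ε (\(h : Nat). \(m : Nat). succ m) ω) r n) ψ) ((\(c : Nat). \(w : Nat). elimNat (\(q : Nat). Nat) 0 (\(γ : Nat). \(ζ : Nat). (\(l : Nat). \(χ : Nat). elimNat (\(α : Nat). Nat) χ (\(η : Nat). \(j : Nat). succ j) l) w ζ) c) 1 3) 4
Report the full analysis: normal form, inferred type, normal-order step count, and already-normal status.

reduced normal form:
  12
the term's type:
  Nat
normal-order step count: 45
started in normal form: no
first contracted redex: a beta-redex


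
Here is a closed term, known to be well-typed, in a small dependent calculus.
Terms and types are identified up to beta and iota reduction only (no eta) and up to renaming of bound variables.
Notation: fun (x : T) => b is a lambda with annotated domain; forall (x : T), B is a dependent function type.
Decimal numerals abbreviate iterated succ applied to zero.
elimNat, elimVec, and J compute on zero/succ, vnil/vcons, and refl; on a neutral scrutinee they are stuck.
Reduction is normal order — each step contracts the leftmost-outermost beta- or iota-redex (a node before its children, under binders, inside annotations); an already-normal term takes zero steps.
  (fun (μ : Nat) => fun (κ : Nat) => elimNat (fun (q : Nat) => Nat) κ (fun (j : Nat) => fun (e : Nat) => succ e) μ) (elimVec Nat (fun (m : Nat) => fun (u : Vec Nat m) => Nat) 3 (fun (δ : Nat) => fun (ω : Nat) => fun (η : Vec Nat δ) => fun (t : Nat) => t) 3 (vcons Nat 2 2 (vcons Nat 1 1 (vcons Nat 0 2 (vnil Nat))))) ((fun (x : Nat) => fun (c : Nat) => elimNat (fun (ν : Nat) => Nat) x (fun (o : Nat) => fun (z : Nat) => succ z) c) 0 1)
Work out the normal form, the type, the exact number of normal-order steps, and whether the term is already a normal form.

normal form:
  4
inferred type:
  Nat
reduction steps (normal order): 34
term was already normal: no
first redex: a beta-redex


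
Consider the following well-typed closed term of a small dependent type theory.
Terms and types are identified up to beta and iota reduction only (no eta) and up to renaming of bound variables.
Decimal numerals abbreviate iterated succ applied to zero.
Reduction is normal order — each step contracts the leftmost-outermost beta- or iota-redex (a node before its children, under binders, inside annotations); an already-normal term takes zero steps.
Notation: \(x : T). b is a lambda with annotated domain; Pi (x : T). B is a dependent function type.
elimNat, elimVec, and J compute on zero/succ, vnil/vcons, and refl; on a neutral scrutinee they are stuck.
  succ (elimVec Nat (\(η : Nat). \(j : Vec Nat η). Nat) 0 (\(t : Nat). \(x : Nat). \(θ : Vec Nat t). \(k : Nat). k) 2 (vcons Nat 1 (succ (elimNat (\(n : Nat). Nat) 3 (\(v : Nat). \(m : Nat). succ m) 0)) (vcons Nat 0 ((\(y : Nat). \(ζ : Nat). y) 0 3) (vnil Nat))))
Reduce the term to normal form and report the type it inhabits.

reduced normal form:
  1
type:
  Nat
observation: normalization takes exactly 11 steps under the normal-order strategy.


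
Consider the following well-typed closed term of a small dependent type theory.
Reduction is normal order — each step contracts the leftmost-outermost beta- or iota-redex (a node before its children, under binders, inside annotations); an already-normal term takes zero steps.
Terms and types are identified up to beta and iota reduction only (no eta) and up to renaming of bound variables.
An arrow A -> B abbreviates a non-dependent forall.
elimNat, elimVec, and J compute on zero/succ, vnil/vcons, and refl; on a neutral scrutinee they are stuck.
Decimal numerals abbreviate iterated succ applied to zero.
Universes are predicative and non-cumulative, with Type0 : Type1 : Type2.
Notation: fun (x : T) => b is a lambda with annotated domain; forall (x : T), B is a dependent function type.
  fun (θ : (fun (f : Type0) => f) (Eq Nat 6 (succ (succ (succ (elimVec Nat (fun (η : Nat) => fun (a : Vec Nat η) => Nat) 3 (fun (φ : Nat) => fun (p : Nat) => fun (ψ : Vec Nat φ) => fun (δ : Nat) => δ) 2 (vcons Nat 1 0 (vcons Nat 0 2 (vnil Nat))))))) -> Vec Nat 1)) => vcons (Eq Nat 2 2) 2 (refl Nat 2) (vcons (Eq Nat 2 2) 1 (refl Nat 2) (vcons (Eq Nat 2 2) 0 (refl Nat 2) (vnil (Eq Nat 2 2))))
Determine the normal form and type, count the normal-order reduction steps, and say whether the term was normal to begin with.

normal form:
  fun (θ : Eq Nat 6 6 -> Vec Nat 1) => vcons (Eq Nat 2 2) 2 (refl Nat 2) (vcons (Eq Nat 2 2) 1 (refl Nat 2) (vcons (Eq Nat 2 2) 0 (refl Nat 2) (vnil (Eq Nat 2 2))))
type:
  (Eq Nat 6 6 -> Vec Nat 1) -> Vec (Eq Nat 2 2) 3
normal-order step count: 12
already normal: no
first redex: a beta-redex


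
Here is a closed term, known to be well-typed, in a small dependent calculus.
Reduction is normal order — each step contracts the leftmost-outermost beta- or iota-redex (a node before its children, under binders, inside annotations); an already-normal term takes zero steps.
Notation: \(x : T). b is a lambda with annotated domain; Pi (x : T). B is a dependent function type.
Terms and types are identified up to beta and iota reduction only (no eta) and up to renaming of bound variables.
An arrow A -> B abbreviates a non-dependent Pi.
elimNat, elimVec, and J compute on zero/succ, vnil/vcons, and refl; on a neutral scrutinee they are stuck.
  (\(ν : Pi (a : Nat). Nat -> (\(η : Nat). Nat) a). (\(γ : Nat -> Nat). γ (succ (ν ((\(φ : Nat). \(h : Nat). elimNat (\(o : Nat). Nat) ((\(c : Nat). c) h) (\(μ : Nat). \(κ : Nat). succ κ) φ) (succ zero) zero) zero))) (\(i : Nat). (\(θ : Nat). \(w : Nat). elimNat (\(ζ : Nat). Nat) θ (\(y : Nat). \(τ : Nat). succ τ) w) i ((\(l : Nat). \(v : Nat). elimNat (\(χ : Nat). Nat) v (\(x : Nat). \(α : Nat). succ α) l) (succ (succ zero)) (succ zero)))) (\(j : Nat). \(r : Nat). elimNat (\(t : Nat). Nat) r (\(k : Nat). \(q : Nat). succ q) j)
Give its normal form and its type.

resulting normal form:
  succ (succ (succ (succ (succ zero))))
inferred type:
  Nat


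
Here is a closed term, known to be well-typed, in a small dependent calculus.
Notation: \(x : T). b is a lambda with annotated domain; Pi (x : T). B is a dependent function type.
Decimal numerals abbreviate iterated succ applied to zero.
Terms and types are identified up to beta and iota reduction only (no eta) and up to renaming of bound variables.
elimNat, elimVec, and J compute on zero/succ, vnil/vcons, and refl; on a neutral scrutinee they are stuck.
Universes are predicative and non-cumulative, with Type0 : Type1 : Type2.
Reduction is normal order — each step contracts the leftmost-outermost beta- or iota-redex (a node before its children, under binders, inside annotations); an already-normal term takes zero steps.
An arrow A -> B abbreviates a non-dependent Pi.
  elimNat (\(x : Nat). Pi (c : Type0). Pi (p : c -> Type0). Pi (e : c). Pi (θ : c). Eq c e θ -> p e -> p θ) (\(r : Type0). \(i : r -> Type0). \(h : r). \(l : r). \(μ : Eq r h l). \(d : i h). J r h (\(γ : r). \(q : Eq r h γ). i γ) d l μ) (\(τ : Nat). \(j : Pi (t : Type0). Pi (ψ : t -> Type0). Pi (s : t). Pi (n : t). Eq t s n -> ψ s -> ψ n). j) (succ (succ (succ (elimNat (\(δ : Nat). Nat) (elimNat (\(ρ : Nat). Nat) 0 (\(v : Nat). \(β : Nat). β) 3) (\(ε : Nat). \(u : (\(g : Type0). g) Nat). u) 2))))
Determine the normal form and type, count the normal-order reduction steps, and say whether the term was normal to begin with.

resulting normal form:
  \(x : Type0). \(c : x -> Type0). \(p : x). \(e : x). \(θ : Eq x p e). \(r : c p). J x p (\(i : x). \(h : Eq x p i). c i) r e θ
inferred type:
  Pi (x : Type0). Pi (c : x -> Type0). Pi (p : x). Pi (e : x). Eq x p e -> c p -> c e
steps to reach normal form (normal order): 27
started in normal form: no
first contracted redex: an elimNat iota-redex


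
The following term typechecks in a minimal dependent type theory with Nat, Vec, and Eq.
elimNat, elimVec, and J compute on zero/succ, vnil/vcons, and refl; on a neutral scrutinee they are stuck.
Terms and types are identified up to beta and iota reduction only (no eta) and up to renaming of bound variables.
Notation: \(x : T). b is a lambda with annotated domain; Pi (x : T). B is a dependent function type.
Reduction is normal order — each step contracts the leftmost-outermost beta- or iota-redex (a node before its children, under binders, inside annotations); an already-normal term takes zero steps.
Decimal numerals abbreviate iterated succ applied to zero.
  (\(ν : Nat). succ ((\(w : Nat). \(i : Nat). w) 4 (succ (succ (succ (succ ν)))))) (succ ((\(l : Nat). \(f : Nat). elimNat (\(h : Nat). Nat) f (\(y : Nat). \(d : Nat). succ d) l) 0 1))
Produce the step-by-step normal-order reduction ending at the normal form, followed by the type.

reduction (normal order):
  (\(ν : Nat). succ ((\(w : Nat). \(i : Nat). w) 4 (succ (succ (succ (succ ν)))))) (succ ((\(l : Nat). \(f : Nat). elimNat (\(h : Nat). Nat) f (\(y : Nat). \(d : Nat). succ d) l) 0 1))
  ~> succ ((\(ν : Nat). \(w : Nat). ν) 4 (succ (succ (succ (succ (succ ((\(i : Nat). \(l : Nat). elimNat (\(f : Nat). Nat) l (\(h : Nat). \(y : Nat). succ y) i) 0 1)))))))
  ~> succ ((\(ν : Nat). 4) (succ (succ (succ (succ (succ ((\(w : Nat). \(i : Nat). elimNat (\(l : Nat). Nat) i (\(f : Nat). \(h : Nat). succ h) w) 0 1)))))))
  ~> 5
inferred type:
  Nat


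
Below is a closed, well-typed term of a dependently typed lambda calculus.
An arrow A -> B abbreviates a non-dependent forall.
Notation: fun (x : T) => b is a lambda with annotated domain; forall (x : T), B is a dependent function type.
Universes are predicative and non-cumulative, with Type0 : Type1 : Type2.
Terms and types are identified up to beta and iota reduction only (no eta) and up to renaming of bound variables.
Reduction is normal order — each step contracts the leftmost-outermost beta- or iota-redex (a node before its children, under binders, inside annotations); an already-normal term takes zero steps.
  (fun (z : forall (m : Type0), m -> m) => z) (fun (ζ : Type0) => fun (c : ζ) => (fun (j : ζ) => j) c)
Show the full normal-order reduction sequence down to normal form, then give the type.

normal-order reduction sequence:
  (fun (z : forall (m : Type0), m -> m) => z) (fun (ζ : Type0) => fun (c : ζ) => (fun (j : ζ) => j) c)
  ~> fun (z : Type0) => fun (m : z) => (fun (ζ : z) => ζ) m
  ~> fun (z : Type0) => fun (m : z) => m
the term's type:
  forall (z : Type0), z -> z


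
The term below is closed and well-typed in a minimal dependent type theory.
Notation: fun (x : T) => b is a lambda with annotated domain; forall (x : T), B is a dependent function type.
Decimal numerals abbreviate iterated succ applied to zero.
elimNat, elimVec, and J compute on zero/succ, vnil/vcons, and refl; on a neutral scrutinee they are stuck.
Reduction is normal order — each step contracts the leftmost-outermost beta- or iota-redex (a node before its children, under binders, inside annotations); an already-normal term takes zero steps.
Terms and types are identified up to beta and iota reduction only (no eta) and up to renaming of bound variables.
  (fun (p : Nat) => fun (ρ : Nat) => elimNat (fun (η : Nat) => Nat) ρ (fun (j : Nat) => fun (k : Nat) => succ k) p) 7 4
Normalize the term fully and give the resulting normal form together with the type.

normal form:
  11
type:
  Nat
observation: contracting a beta-redex first, the term normalizes in 24 steps.


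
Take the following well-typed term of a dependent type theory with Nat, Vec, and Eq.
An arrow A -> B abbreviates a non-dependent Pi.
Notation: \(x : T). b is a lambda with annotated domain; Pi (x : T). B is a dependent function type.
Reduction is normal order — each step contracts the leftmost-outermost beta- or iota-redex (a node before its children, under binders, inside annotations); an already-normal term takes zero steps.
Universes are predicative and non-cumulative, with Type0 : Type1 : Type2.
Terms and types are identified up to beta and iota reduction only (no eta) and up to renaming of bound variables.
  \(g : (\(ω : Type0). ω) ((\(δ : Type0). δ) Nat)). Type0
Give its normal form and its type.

resulting normal form:
  \(g : Nat). Type0
the term's type:
  Nat -> Type1


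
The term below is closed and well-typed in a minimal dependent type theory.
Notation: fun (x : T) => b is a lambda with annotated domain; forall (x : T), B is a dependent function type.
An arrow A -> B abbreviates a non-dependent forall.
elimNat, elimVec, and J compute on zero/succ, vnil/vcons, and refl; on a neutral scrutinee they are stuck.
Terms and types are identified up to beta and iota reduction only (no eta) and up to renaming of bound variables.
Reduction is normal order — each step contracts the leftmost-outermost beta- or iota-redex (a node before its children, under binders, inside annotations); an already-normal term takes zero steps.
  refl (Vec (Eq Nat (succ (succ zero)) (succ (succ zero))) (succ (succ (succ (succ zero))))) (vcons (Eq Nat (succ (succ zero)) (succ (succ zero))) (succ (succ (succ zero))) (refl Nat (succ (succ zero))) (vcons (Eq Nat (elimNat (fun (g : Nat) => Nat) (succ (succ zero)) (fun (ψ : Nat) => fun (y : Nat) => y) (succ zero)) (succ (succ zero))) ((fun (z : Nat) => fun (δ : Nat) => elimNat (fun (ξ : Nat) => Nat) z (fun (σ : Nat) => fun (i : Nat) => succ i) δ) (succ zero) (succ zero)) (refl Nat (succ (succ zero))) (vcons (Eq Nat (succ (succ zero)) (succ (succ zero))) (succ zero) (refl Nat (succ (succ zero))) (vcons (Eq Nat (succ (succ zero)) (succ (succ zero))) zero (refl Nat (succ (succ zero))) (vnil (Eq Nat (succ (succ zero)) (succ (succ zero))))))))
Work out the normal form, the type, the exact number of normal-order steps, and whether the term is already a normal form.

normal form:
  refl (Vec (Eq Nat (succ (succ zero)) (succ (succ zero))) (succ (succ (succ (succ zero))))) (vcons (Eq Nat (succ (succ zero)) (succ (succ zero))) (succ (succ (succ zero))) (refl Nat (succ (succ zero))) (vcons (Eq Nat (succ (succ zero)) (succ (succ zero))) (succ (succ zero)) (refl Nat (succ (succ zero))) (vcons (Eq Nat (succ (succ zero)) (succ (succ zero))) (succ zero) (refl Nat (succ (succ zero))) (vcons (Eq Nat (succ (succ zero)) (succ (succ zero))) zero (refl Nat (succ (succ zero))) (vnil (Eq Nat (succ (succ zero)) (succ (succ zero))))))))
the term's type:
  Eq (Vec (Eq Nat (succ (succ zero)) (succ (succ zero))) (succ (succ (succ (succ zero))))) (vcons (Eq Nat (succ (succ zero)) (succ (succ zero))) (succ (succ (succ zero))) (refl Nat (succ (succ zero))) (vcons (Eq Nat (succ (succ zero)) (succ (succ zero))) (succ (succ zero)) (refl Nat (succ (succ zero))) (vcons (Eq Nat (succ (succ zero)) (succ (succ zero))) (succ zero) (refl Nat (succ (succ zero))) (vcons (Eq Nat (succ (succ zero)) (succ (succ zero))) zero (refl Nat (succ (succ zero))) (vnil (Eq Nat (succ (succ zero)) (succ (succ zero)))))))) (vcons (Eq Nat (succ (succ zero)) (succ (succ zero))) (succ (succ (succ zero))) (refl Nat (succ (succ zero))) (vcons (Eq Nat (succ (succ zero)) (succ (succ zero))) (succ (succ zero)) (refl Nat (succ (succ zero))) (vcons (Eq Nat (succ (succ zero)) (succ (succ zero))) (succ zero) (refl Nat (succ (succ zero))) (vcons (Eq Nat (succ (succ zero)) (succ (succ zero))) zero (refl Nat (succ (succ zero))) (vnil (Eq Nat (succ (succ zero)) (succ (succ zero))))))))
normal-order step count: 10
term was already normal: no
first redex: an elimNat iota-redex


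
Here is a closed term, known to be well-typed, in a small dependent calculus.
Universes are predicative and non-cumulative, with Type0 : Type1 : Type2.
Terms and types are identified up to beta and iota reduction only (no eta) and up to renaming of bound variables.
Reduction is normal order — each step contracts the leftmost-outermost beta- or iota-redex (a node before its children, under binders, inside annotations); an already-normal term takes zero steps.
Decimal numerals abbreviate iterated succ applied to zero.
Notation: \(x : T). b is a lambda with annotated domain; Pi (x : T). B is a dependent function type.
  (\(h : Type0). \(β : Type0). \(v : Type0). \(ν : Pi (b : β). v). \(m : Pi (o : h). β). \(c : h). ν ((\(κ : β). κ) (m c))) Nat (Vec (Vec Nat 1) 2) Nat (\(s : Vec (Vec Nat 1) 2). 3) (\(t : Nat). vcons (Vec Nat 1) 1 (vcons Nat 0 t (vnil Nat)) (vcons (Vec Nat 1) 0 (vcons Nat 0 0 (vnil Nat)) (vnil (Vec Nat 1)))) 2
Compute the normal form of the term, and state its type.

normal form:
  3
the term's type:
  Nat
observation: reduction starts at a beta-redex, and 7 normal-order steps reach the normal form.


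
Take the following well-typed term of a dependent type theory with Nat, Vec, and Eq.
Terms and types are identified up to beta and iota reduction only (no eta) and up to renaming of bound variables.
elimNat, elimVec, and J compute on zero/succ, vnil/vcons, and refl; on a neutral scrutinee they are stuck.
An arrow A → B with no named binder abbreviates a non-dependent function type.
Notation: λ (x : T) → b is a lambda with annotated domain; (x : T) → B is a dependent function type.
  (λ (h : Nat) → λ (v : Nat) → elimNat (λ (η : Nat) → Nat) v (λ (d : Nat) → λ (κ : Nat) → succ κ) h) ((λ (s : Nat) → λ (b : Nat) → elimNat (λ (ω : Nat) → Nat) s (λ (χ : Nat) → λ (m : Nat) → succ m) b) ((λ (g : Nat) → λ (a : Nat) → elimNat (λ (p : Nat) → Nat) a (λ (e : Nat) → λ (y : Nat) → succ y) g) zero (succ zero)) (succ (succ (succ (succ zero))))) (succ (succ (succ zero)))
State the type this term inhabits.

inferred type:
  Nat


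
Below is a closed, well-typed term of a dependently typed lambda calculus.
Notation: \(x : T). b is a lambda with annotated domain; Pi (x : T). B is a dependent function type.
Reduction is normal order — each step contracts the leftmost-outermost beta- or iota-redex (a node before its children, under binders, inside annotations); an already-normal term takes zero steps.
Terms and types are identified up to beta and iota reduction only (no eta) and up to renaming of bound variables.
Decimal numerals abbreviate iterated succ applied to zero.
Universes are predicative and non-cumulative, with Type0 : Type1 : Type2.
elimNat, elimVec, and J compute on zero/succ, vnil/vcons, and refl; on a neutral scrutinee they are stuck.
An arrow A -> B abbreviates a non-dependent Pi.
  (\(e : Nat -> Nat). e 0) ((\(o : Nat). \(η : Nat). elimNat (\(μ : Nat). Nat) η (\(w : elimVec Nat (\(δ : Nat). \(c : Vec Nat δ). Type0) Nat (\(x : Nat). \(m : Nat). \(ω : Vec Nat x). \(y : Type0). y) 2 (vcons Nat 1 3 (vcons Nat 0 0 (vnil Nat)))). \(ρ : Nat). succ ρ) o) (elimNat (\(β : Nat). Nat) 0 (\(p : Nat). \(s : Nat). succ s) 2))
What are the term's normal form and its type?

reduced normal form:
  2
type:
  Nat
observation: the first redex contracted is a beta-redex; the normal form is reached in 28 normal-order steps.


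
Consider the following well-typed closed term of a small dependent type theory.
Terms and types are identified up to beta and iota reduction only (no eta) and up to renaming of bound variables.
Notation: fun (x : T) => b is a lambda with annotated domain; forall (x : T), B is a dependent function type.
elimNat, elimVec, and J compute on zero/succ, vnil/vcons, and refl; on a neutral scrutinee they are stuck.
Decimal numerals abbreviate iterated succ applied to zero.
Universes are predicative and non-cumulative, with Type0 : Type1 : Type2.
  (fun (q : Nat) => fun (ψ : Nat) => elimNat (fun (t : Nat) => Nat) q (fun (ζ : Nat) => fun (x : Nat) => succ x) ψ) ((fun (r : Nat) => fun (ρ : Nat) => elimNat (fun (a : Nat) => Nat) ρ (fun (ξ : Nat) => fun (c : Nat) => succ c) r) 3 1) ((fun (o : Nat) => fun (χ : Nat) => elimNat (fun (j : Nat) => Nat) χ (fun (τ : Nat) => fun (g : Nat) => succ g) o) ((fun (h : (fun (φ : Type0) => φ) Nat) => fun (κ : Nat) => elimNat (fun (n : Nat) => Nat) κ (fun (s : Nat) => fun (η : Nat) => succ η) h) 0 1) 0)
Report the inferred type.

inferred type:
  Nat


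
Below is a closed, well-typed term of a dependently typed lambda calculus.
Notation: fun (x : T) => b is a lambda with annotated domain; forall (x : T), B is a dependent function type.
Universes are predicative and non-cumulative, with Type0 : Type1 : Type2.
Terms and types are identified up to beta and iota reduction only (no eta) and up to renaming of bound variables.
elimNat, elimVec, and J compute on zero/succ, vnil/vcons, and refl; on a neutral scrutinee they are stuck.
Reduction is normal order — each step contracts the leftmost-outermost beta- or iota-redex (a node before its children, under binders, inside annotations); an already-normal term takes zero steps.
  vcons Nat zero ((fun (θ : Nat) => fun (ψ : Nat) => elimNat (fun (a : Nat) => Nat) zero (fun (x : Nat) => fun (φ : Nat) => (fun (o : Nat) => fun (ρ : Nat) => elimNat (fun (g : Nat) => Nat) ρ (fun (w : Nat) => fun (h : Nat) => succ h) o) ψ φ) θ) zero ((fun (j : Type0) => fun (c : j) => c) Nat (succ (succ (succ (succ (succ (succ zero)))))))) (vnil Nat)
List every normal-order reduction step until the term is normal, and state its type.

normal-order reduction:
  vcons Nat zero ((fun (θ : Nat) => fun (ψ : Nat) => elimNat (fun (a : Nat) => Nat) zero (fun (x : Nat) => fun (φ : Nat) => (fun (o : Nat) => fun (ρ : Nat) => elimNat (fun (g : Nat) => Nat) ρ (fun (w : Nat) => fun (h : Nat) => succ h) o) ψ φ) θ) zero ((fun (j : Type0) => fun (c : j) => c) Nat (succ (succ (succ (succ (succ (succ zero)))))))) (vnil Nat)
  ~> vcons Nat zero ((fun (θ : Nat) => elimNat (fun (ψ : Nat) => Nat) zero (fun (a : Nat) => fun (x : Nat) => (fun (φ : Nat) => fun (o : Nat) => elimNat (fun (ρ : Nat) => Nat) o (fun (g : Nat) => fun (w : Nat) => succ w) φ) θ x) zero) ((fun (h : Type0) => fun (j : h) => j) Nat (succ (succ (succ (succ (succ (succ zero)))))))) (vnil Nat)
  ~> vcons Nat zero (elimNat (fun (θ : Nat) => Nat) zero (fun (ψ : Nat) => fun (a : Nat) => (fun (x : Nat) => fun (φ : Nat) => elimNat (fun (o : Nat) => Nat) φ (fun (ρ : Nat) => fun (g : Nat) => succ g) x) ((fun (w : Type0) => fun (h : w) => h) Nat (succ (succ (succ (succ (succ (succ zero))))))) a) zero) (vnil Nat)
  ~> vcons Nat zero zero (vnil Nat)
the term's type:
  Vec Nat (succ zero)


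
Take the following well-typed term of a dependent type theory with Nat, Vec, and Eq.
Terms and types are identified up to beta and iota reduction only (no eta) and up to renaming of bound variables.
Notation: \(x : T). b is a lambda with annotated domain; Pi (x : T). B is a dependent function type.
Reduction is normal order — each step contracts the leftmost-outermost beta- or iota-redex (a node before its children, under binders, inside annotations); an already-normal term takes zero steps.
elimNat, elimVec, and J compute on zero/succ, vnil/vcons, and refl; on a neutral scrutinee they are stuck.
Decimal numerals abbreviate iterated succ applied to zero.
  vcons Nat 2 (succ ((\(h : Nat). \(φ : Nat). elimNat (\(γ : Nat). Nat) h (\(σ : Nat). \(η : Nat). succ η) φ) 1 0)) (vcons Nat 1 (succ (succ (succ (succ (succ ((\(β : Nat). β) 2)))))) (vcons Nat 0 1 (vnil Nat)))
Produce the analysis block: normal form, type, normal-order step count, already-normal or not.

reduced normal form:
  vcons Nat 2 2 (vcons Nat 1 7 (vcons Nat 0 1 (vnil Nat)))
inferred type:
  Vec Nat 3
steps to reach normal form (normal order): 4
started in normal form: no
first redex: a beta-redex


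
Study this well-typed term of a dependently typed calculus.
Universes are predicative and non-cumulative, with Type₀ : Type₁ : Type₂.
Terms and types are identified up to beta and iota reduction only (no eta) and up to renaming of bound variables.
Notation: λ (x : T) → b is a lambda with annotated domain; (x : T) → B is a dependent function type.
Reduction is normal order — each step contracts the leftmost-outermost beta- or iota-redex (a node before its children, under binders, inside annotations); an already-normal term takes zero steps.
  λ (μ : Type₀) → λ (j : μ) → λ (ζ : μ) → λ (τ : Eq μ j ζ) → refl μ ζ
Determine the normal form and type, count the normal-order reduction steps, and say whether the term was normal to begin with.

reduced normal form:
  λ (μ : Type₀) → λ (j : μ) → λ (ζ : μ) → λ (τ : Eq μ j ζ) → refl μ ζ
inferred type:
  (μ : Type₀) → (j : μ) → (ζ : μ) → (τ : Eq μ j ζ) → Eq μ ζ ζ
normal-order step count: 0
already normal: yes


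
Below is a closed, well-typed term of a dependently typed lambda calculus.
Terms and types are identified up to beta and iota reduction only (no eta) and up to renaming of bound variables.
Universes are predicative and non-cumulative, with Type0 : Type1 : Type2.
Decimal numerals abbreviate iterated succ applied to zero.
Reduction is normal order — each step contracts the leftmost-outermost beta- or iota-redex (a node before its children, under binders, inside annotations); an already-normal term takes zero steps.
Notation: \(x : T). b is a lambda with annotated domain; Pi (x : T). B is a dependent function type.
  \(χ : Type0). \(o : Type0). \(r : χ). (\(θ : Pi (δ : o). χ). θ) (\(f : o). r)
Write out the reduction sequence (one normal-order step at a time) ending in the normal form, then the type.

reduction (normal order):
  \(χ : Type0). \(o : Type0). \(r : χ). (\(θ : Pi (δ : o). χ). θ) (\(f : o). r)
  ~> \(χ : Type0). \(o : Type0). \(r : χ). \(θ : o). r
type:
  Pi (χ : Type0). Pi (o : Type0). Pi (r : χ). Pi (θ : o). χ


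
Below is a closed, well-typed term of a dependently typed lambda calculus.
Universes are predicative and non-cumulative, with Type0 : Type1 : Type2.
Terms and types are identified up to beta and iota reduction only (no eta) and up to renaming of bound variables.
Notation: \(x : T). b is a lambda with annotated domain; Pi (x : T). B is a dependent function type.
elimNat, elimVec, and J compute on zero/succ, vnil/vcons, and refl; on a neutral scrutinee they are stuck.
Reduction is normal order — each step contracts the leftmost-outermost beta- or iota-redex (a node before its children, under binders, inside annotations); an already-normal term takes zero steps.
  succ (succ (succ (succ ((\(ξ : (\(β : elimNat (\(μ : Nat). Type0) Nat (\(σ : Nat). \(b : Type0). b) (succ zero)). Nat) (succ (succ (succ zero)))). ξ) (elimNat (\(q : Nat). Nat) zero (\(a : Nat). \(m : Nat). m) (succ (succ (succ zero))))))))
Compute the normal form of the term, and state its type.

reduced normal form:
  succ (succ (succ (succ zero)))
type:
  Nat
observation: the term reaches its normal form after 11 normal-order steps.


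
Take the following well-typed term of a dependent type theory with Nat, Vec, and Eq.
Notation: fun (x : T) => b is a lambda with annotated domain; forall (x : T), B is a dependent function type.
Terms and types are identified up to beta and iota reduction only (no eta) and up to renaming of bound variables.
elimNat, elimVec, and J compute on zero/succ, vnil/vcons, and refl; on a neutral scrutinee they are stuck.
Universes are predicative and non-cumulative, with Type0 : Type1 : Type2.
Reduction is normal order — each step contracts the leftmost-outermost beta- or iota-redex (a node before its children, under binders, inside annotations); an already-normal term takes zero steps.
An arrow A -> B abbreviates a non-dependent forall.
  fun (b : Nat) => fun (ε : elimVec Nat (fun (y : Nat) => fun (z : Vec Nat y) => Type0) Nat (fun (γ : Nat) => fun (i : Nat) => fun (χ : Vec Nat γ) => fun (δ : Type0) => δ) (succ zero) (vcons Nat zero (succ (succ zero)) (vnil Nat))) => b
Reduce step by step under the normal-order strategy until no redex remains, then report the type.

reduction (normal order):
  fun (b : Nat) => fun (ε : elimVec Nat (fun (y : Nat) => fun (z : Vec Nat y) => Type0) Nat (fun (γ : Nat) => fun (i : Nat) => fun (χ : Vec Nat γ) => fun (δ : Type0) => δ) (succ zero) (vcons Nat zero (succ (succ zero)) (vnil Nat))) => b
  ~> fun (b : Nat) => fun (ε : (fun (y : Nat) => fun (z : Nat) => fun (γ : Vec Nat y) => fun (i : Type0) => i) zero (succ (succ zero)) (vnil Nat) (elimVec Nat (fun (χ : Nat) => fun (δ : Vec Nat χ) => Type0) Nat (fun (β : Nat) => fun (θ : Nat) => fun (φ : Vec Nat β) => fun (o : Type0) => o) zero (vnil Nat))) => b
  ~> fun (b : Nat) => fun (ε : (fun (y : Nat) => fun (z : Vec Nat zero) => fun (γ : Type0) => γ) (succ (succ zero)) (vnil Nat) (elimVec Nat (fun (i : Nat) => fun (χ : Vec Nat i) => Type0) Nat (fun (δ : Nat) => fun (β : Nat) => fun (θ : Vec Nat δ) => fun (φ : Type0) => φ) zero (vnil Nat))) => b
  ~> fun (b : Nat) => fun (ε : (fun (y : Vec Nat zero) => fun (z : Type0) => z) (vnil Nat) (elimVec Nat (fun (γ : Nat) => fun (i : Vec Nat γ) => Type0) Nat (fun (χ : Nat) => fun (δ : Nat) => fun (β : Vec Nat χ) => fun (θ : Type0) => θ) zero (vnil Nat))) => b
  ~> fun (b : Nat) => fun (ε : (fun (y : Type0) => y) (elimVec Nat (fun (z : Nat) => fun (γ : Vec Nat z) => Type0) Nat (fun (i : Nat) => fun (χ : Nat) => fun (δ : Vec Nat i) => fun (β : Type0) => β) zero (vnil Nat))) => b
  ~> fun (b : Nat) => fun (ε : elimVec Nat (fun (y : Nat) => fun (z : Vec Nat y) => Type0) Nat (fun (γ : Nat) => fun (i : Nat) => fun (χ : Vec Nat γ) => fun (δ : Type0) => δ) zero (vnil Nat)) => b
  ~> fun (b : Nat) => fun (ε : Nat) => b
inferred type:
  Nat -> Nat -> Nat
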